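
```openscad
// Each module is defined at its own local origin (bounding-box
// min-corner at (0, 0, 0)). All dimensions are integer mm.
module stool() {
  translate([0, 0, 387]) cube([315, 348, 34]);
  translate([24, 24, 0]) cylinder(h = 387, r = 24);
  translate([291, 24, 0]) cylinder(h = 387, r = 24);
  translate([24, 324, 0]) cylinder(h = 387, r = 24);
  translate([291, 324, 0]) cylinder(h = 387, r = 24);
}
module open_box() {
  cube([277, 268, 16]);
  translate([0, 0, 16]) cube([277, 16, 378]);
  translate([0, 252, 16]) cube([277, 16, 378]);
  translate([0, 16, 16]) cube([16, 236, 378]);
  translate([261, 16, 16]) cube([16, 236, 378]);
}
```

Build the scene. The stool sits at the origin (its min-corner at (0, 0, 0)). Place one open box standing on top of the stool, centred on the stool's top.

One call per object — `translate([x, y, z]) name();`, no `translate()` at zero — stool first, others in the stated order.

stool();
translate([19, 40, 421]) open_box();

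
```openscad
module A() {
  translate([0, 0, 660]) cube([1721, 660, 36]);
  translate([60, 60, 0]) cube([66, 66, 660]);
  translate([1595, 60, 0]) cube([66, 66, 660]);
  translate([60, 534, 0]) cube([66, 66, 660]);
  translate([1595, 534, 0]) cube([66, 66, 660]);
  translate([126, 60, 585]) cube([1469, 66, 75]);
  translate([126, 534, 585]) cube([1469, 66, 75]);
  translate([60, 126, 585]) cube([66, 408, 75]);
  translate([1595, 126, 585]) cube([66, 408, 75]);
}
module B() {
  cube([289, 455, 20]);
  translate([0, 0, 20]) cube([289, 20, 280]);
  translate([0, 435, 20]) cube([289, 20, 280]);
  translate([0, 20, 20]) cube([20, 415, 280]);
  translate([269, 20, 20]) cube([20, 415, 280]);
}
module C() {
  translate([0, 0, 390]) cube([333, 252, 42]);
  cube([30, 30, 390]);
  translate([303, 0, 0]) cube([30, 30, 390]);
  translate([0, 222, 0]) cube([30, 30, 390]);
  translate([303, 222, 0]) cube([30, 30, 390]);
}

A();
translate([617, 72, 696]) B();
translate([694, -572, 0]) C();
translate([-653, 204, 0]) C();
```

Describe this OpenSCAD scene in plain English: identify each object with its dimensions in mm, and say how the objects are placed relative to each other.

A is a table with a 1721×660 mm rectangular top, 36 mm thick, top surface at z = 696 mm, supported by four 66×66 mm square legs, each inset 60 mm from the nearest pair of top edges, running from the floor. Four apron rails, 66 mm thick and 75 mm tall, run between adjacent legs with their top edges flush with the underside of the top and their outer faces flush with the legs' outer faces.

B is an open storage box with external size 289×455×300 mm and wall thickness 20 mm (the base is also 20 mm thick). The base covers the whole footprint; the four walls stand on the base, with the y-facing walls full-width and the x-facing walls fitting between their inner faces.

C is a four-legged stool. The seat is 333×252 mm, 42 mm thick, top at z = 432 mm. It stands on four square legs, each 30×30 mm in cross-section, from z = 0 to the seat underside, each flush with a corner of the seat.

The open box is on top of the table. Two stools sit around the table at the −y, −x sides.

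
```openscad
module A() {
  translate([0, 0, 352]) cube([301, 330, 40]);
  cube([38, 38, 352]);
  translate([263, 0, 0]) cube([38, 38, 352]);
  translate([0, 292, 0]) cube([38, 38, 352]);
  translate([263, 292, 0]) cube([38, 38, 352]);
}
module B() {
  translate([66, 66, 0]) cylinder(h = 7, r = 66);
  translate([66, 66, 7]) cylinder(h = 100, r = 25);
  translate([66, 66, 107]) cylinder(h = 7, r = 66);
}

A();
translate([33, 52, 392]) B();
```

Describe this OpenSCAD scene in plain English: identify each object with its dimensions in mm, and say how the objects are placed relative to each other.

A is a simple wooden stool: a rectangular seat 301 mm (x) by 330 mm (y), 40 mm thick, top face at z = 392 mm, on four square legs, each 38×38 mm in cross-section. The legs rest on z = 0, each flush with a corner of the seat.

B is a spool: two coaxial disc flanges of radius 66 mm and thickness 7 mm, joined by a core cylinder of radius 25 mm and height 100 mm. The lower flange rests on z = 0 and the three cylinders share a vertical axis.

The spool is on top of the stool.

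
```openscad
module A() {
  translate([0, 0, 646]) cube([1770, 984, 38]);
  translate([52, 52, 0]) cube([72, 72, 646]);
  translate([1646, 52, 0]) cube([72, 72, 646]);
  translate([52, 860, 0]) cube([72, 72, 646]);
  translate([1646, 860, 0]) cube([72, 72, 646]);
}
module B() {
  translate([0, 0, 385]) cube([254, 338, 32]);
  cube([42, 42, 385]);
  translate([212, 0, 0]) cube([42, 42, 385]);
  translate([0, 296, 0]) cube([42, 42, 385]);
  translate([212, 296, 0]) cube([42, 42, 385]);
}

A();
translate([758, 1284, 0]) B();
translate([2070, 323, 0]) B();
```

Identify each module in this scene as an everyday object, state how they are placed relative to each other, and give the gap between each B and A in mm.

A is a table. B is a stool. Two stools sit around the table at the +y, +x sides. The gap between each stool and the table is 300 mm.

Each stool's nearest face is 300 mm from the table's bounding box.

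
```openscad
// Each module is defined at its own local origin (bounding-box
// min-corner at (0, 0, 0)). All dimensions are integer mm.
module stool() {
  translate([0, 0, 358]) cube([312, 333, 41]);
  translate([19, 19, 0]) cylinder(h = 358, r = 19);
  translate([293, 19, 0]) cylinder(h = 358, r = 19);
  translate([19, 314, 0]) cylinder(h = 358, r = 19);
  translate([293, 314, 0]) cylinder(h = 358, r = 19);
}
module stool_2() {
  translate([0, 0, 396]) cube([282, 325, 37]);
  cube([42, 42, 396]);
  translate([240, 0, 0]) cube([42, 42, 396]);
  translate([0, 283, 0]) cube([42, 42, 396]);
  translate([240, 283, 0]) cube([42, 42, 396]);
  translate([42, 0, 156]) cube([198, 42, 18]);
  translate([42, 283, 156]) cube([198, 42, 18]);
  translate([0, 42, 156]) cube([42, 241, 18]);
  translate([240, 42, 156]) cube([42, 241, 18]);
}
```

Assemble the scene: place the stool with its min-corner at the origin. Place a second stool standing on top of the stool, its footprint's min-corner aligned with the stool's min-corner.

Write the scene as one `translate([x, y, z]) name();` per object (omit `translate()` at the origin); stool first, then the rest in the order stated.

stool();
translate([0, 0, 399]) stool_2();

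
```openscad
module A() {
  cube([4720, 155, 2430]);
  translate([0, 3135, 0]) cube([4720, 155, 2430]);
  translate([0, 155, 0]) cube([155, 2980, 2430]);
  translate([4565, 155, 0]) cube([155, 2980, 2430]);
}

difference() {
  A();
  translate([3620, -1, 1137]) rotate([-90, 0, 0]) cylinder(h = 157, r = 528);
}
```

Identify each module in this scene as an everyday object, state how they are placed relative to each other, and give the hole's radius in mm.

The subtracted cylinder has r = 528 mm.

A is a house frame. The house frame has a circular hole through its front wall. The hole's radius is 528 mm.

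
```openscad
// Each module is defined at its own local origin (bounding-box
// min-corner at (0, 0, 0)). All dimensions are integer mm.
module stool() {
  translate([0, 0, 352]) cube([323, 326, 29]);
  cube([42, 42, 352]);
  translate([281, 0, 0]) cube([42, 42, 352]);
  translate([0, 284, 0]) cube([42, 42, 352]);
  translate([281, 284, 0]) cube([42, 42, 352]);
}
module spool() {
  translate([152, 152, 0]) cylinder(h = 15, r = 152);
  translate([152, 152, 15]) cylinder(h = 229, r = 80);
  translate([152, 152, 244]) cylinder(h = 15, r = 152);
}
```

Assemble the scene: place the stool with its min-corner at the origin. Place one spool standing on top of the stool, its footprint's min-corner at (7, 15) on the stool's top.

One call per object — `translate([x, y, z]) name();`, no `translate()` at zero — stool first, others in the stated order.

stool();
translate([7, 15, 381]) spool();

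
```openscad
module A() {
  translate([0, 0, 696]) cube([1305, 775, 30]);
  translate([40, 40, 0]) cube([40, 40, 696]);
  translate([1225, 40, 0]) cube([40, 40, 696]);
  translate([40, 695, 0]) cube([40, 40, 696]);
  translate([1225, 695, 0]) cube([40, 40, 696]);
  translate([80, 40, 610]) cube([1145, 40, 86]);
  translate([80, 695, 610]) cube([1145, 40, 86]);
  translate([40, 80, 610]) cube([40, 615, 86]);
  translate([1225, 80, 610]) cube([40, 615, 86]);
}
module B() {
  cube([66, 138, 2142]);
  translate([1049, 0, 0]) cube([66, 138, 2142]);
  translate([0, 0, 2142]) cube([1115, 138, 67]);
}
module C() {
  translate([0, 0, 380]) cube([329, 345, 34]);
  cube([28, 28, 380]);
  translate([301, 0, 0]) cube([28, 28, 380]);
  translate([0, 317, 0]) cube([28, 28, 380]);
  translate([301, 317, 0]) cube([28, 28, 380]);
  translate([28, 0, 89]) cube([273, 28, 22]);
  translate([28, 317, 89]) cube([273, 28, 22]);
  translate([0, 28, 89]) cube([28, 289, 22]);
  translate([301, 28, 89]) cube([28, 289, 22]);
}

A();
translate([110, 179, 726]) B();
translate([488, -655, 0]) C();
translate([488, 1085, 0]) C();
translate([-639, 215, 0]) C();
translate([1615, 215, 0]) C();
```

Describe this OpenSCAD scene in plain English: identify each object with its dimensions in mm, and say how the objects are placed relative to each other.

A is a table with a 1305×775 mm rectangular top, 30 mm thick, top surface at z = 726 mm, supported by four 40×40 mm square legs, each inset 40 mm from the nearest pair of top edges, running from the floor. Four apron rails, 40 mm thick and 86 mm tall, run between adjacent legs with their top edges flush with the underside of the top and their outer faces flush with the legs' outer faces.

B is a rectangular door frame: two vertical jambs of 66×138 mm section, 2142 mm tall, with a clear opening 983 mm wide between their inner faces. A header 67 mm tall and 138 mm deep lies on top of the jambs and spans the full outside width.

C is a four-legged stool. The seat is a 329×345×34 mm slab whose top surface is at z = 414 mm; four square legs, each 28×28 mm in cross-section, run from the floor (z = 0) to the underside of the seat, each flush with a corner of the seat. Four stretchers, 28 mm wide and 22 mm tall, connect adjacent legs with their undersides at z = 89 mm, each running between the inner faces of the legs it joins and aligned with the legs' outer faces on the other axis.

The door frame is on top of the table. Four stools sit around the table at the −y, +y, −x, +x sides.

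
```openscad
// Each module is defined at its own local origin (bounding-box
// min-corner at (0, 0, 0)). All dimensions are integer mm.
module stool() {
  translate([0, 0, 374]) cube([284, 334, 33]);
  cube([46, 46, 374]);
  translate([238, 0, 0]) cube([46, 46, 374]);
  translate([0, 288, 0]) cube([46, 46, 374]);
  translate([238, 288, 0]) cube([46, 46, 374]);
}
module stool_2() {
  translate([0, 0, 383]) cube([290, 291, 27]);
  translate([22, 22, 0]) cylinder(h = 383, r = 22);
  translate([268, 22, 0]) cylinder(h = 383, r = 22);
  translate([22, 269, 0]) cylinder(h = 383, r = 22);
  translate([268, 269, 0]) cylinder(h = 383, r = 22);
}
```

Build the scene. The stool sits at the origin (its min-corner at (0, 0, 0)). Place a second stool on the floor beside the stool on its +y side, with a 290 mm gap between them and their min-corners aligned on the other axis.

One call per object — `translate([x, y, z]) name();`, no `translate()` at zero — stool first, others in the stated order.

stool();
translate([0, 624, 0]) stool_2();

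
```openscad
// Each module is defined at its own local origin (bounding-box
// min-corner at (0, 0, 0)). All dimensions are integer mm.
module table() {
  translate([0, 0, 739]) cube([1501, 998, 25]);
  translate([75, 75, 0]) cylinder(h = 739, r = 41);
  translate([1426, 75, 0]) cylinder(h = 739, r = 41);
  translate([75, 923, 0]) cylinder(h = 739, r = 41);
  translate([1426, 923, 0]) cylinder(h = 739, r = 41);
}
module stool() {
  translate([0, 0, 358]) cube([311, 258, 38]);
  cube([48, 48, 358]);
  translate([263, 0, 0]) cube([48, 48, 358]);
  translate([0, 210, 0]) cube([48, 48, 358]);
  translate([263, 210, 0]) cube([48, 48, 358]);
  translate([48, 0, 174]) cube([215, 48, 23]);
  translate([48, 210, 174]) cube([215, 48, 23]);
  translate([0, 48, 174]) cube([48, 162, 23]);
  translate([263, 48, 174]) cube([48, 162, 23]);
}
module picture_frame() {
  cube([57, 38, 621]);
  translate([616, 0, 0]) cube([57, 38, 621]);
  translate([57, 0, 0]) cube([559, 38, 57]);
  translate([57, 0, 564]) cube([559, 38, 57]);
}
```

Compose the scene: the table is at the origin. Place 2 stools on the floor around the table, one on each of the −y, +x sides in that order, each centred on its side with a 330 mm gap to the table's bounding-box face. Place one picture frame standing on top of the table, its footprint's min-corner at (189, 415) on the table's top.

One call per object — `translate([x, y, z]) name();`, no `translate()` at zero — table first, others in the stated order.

table();
translate([595, -588, 0]) stool();
translate([1831, 370, 0]) stool();
translate([189, 415, 764]) picture_frame();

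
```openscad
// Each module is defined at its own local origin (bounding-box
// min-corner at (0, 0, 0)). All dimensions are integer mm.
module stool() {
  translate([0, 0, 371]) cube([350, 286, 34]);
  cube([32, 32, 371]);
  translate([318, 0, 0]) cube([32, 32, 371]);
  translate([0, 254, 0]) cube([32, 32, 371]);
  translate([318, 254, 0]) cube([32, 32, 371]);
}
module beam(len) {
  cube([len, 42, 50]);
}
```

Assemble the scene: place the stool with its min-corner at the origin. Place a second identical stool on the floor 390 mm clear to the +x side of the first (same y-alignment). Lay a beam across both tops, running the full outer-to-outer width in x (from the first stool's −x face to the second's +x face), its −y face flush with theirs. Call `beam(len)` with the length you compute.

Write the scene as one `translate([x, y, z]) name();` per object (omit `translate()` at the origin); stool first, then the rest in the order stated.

stool();
translate([740, 0, 0]) stool();
translate([0, 0, 405]) beam(1090);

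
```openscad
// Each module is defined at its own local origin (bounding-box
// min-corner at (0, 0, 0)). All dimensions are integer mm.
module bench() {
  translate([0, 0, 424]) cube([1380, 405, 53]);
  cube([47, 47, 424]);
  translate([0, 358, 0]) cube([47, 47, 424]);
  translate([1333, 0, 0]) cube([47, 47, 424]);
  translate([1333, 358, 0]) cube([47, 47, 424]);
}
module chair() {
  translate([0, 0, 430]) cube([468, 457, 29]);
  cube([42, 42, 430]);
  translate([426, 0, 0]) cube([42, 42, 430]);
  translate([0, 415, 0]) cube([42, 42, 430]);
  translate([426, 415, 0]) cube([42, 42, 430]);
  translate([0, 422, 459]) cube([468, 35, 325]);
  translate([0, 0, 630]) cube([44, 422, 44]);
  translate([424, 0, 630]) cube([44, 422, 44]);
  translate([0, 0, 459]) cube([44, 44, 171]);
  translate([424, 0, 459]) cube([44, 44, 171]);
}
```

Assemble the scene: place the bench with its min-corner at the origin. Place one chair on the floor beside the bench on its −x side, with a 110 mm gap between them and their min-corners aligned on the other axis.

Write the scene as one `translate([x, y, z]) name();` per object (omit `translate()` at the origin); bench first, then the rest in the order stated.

bench();
translate([-578, 0, 0]) chair();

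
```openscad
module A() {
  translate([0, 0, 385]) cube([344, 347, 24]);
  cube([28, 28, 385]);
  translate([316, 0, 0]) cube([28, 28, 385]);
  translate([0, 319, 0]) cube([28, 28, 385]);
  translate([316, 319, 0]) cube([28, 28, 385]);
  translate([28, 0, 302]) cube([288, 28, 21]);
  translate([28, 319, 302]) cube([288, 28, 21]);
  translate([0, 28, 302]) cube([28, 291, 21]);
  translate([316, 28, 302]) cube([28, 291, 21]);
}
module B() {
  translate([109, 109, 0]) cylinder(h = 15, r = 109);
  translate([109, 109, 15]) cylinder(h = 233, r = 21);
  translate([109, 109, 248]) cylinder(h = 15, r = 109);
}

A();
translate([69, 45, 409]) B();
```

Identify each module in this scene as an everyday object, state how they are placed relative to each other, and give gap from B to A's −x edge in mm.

A is a stool. B is a spool. The spool is on top of the stool. The gap from the spool to the stool's −x edge is 69 mm.

The spool's min-x is at 69; the stool's min-x is 0; gap = 69 mm.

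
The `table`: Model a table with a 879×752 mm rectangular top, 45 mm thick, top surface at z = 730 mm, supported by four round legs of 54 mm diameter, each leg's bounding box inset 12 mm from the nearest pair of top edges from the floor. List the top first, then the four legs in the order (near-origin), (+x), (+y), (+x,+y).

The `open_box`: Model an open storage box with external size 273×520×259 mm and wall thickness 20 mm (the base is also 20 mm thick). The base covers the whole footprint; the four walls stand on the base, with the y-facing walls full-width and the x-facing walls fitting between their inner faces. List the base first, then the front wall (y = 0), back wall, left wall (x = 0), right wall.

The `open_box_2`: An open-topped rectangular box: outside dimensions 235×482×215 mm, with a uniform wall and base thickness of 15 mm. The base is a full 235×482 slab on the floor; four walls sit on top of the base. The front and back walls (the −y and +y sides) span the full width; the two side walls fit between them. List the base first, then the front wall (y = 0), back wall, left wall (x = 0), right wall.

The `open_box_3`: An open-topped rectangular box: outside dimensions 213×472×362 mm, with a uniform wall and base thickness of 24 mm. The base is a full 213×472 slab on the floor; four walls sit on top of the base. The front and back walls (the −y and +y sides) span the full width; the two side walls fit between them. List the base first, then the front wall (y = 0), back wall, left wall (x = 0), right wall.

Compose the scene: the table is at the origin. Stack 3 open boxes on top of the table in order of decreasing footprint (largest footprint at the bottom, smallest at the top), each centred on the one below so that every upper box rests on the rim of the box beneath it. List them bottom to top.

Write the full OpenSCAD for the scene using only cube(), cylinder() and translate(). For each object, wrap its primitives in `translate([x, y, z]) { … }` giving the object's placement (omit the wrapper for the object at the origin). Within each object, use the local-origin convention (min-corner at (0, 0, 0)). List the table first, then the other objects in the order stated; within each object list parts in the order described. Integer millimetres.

translate([0, 0, 685]) cube([879, 752, 45]);
translate([39, 39, 0]) cylinder(h = 685, r = 27);
translate([840, 39, 0]) cylinder(h = 685, r = 27);
translate([39, 713, 0]) cylinder(h = 685, r = 27);
translate([840, 713, 0]) cylinder(h = 685, r = 27);
translate([303, 116, 730]) {
  cube([273, 520, 20]);
  translate([0, 0, 20]) cube([273, 20, 239]);
  translate([0, 500, 20]) cube([273, 20, 239]);
  translate([0, 20, 20]) cube([20, 480, 239]);
  translate([253, 20, 20]) cube([20, 480, 239]);
}
translate([322, 135, 989]) {
  cube([235, 482, 15]);
  translate([0, 0, 15]) cube([235, 15, 200]);
  translate([0, 467, 15]) cube([235, 15, 200]);
  translate([0, 15, 15]) cube([15, 452, 200]);
  translate([220, 15, 15]) cube([15, 452, 200]);
}
translate([333, 140, 1204]) {
  cube([213, 472, 24]);
  translate([0, 0, 24]) cube([213, 24, 338]);
  translate([0, 448, 24]) cube([213, 24, 338]);
  translate([0, 24, 24]) cube([24, 424, 338]);
  translate([189, 24, 24]) cube([24, 424, 338]);
}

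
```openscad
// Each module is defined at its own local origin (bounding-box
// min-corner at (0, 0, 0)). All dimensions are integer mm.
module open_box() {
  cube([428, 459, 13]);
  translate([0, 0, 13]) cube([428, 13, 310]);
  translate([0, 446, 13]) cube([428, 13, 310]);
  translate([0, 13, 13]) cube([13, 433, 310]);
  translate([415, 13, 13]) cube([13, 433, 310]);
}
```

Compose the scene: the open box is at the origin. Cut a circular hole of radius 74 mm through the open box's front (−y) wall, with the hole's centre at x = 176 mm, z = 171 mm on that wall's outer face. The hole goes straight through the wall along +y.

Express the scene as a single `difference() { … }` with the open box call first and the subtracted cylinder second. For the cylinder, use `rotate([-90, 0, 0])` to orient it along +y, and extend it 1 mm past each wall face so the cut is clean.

difference() {
  open_box();
  translate([176, -1, 171]) rotate([-90, 0, 0]) cylinder(h = 15, r = 74);
}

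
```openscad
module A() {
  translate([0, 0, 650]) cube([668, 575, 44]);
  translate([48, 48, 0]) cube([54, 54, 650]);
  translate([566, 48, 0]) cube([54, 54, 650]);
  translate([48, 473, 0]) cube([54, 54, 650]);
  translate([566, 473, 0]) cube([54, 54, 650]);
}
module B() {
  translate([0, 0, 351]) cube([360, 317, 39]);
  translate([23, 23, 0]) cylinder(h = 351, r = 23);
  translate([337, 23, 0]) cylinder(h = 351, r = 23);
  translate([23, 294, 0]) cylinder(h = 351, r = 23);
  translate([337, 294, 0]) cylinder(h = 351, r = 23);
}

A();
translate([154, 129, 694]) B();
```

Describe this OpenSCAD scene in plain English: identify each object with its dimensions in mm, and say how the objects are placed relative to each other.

A is a table: top 668 mm (x) × 575 mm (y), 44 mm thick, upper face at z = 694 mm, on four 54×54 mm square legs, each inset 48 mm from the nearest pair of top edges, running from z = 0 to the bottom of the top.

B is a simple wooden stool: a rectangular seat 360 mm (x) by 317 mm (y), 39 mm thick, top face at z = 390 mm, on four round legs, each 46 mm in diameter. The legs rest on z = 0, each leg's axis is inset half a diameter from the nearest pair of seat edges (so the leg's bounding box is flush with the corner).

The stool is on top of the table, centred.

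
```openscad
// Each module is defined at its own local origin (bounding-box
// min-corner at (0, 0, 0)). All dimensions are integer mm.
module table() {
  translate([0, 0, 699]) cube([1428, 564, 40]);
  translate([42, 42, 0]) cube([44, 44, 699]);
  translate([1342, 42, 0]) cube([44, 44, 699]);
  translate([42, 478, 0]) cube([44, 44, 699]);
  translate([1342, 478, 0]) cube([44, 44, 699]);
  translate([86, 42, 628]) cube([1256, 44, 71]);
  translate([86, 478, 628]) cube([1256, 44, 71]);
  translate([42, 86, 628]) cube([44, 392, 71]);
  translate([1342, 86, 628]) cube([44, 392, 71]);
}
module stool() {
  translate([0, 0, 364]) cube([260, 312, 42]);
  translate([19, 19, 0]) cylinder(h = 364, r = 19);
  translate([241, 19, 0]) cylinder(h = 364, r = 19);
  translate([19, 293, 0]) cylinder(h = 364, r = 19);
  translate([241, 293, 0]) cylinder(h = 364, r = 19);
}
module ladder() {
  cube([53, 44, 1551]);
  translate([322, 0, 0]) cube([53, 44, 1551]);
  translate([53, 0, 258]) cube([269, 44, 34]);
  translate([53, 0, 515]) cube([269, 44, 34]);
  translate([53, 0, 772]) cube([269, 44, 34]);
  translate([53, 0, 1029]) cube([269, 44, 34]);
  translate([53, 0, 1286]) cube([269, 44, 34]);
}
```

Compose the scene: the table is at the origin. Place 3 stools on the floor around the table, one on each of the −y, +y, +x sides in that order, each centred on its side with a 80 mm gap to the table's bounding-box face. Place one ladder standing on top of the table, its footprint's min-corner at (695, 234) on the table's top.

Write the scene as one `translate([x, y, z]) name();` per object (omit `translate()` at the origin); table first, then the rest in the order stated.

table();
translate([584, -392, 0]) stool();
translate([584, 644, 0]) stool();
translate([1508, 126, 0]) stool();
translate([695, 234, 739]) ladder();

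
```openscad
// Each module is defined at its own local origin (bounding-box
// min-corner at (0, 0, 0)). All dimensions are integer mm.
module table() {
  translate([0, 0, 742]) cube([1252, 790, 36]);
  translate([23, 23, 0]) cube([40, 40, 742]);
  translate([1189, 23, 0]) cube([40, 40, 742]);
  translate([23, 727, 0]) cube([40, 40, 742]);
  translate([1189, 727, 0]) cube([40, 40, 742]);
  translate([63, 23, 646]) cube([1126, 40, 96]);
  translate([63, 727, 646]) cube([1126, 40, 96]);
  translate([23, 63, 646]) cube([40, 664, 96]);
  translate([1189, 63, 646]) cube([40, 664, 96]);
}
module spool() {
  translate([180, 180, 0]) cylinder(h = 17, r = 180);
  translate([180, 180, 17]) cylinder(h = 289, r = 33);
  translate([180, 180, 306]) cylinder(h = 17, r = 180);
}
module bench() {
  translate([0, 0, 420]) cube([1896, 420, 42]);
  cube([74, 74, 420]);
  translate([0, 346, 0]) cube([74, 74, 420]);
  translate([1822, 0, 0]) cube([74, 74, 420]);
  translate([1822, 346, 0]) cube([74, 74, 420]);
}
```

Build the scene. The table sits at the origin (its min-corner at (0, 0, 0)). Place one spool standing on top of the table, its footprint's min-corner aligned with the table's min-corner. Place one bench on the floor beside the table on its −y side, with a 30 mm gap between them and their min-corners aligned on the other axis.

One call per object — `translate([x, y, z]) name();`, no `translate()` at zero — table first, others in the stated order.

table();
translate([0, 0, 778]) spool();
translate([0, -450, 0]) bench();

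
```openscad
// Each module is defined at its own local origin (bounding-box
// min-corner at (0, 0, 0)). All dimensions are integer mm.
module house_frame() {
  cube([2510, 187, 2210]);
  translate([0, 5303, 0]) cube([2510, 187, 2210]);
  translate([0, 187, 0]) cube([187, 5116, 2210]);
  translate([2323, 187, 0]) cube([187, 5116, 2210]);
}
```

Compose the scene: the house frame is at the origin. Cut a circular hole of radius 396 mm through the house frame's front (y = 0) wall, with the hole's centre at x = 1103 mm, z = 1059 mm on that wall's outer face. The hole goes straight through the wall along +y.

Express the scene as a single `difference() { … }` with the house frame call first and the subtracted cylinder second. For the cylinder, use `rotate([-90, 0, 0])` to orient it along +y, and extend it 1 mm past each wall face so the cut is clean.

difference() {
  house_frame();
  translate([1103, -1, 1059]) rotate([-90, 0, 0]) cylinder(h = 189, r = 396);
}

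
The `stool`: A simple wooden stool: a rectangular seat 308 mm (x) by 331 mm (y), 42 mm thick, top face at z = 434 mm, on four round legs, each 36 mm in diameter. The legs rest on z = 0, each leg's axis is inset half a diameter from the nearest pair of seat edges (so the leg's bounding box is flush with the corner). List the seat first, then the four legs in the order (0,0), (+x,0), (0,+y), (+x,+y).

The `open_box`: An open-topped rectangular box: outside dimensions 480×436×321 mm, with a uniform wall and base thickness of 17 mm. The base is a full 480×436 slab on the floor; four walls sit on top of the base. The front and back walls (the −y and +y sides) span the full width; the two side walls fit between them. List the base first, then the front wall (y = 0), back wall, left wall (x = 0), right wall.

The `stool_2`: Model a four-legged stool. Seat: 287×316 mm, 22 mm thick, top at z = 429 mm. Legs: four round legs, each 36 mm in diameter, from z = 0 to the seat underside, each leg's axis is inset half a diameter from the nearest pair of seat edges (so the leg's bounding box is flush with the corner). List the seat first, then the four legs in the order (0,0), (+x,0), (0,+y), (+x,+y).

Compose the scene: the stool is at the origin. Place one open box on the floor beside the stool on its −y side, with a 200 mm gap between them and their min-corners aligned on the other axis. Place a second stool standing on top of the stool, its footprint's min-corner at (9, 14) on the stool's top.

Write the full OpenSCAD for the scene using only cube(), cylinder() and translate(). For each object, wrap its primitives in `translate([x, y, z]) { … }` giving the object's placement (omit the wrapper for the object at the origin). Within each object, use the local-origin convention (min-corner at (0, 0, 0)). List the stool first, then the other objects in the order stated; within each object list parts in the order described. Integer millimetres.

translate([0, 0, 392]) cube([308, 331, 42]);
translate([18, 18, 0]) cylinder(h = 392, r = 18);
translate([290, 18, 0]) cylinder(h = 392, r = 18);
translate([18, 313, 0]) cylinder(h = 392, r = 18);
translate([290, 313, 0]) cylinder(h = 392, r = 18);
translate([0, -636, 0]) {
  cube([480, 436, 17]);
  translate([0, 0, 17]) cube([480, 17, 304]);
  translate([0, 419, 17]) cube([480, 17, 304]);
  translate([0, 17, 17]) cube([17, 402, 304]);
  translate([463, 17, 17]) cube([17, 402, 304]);
}
translate([9, 14, 434]) {
  translate([0, 0, 407]) cube([287, 316, 22]);
  translate([18, 18, 0]) cylinder(h = 407, r = 18);
  translate([269, 18, 0]) cylinder(h = 407, r = 18);
  translate([18, 298, 0]) cylinder(h = 407, r = 18);
  translate([269, 298, 0]) cylinder(h = 407, r = 18);
}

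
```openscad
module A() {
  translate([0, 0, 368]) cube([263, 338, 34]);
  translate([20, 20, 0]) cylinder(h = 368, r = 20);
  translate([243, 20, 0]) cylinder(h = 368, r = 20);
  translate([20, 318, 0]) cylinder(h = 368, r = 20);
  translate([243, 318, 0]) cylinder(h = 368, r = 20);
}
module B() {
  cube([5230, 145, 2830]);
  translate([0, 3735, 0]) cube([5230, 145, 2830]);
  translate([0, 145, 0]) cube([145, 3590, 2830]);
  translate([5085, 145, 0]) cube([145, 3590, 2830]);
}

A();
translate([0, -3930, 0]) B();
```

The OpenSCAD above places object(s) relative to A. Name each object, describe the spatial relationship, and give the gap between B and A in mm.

A is a stool. B is a house frame. The house frame is on the floor beside the stool on its −y side. The gap between the house frame and the stool is 50 mm.

The house frame's nearest face is 50 mm from the stool's −y face.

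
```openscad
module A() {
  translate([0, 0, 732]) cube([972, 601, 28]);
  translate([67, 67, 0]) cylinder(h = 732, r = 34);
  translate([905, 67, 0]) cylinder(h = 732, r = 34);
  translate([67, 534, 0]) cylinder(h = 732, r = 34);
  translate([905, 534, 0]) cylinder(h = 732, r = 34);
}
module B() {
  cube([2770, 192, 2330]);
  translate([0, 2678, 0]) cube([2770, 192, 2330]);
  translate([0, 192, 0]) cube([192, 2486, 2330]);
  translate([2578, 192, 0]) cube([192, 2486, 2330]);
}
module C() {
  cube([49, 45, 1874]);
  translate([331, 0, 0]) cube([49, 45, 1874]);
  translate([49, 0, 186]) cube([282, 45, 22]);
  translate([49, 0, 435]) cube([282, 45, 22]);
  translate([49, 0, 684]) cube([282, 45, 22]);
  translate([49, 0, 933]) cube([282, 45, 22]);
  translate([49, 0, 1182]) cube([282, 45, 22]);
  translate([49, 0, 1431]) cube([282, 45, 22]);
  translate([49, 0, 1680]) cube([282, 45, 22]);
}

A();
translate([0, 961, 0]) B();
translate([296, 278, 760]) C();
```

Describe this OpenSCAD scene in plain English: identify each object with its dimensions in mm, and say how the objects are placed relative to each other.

A is a table with a 972×601 mm rectangular top, 28 mm thick, top surface at z = 760 mm, supported by four round legs of 68 mm diameter, each leg's bounding box inset 33 mm from the nearest pair of top edges, running from the floor.

B is a box-shaped house frame (walls only): outside footprint 2770×2870 mm, wall height 2330 mm, wall thickness 192 mm. The two y-facing walls run the full x-width; the two x-facing walls fit between the inner faces of the y-facing walls.

C is a straight ladder. Two 49×45 mm vertical rails, 1874 mm tall, stand 380 mm apart (outside-to-outside) with their front faces coplanar on the −y side. 7 rungs, each 45 mm deep and 22 mm tall, span between the inner faces of the rails, front faces flush with the rails. The lowest rung's underside is at z = 186 mm and rungs are spaced 249 mm apart (underside to underside).

The house frame is on the floor beside the table on its +y side. The ladder is on top of the table, centred.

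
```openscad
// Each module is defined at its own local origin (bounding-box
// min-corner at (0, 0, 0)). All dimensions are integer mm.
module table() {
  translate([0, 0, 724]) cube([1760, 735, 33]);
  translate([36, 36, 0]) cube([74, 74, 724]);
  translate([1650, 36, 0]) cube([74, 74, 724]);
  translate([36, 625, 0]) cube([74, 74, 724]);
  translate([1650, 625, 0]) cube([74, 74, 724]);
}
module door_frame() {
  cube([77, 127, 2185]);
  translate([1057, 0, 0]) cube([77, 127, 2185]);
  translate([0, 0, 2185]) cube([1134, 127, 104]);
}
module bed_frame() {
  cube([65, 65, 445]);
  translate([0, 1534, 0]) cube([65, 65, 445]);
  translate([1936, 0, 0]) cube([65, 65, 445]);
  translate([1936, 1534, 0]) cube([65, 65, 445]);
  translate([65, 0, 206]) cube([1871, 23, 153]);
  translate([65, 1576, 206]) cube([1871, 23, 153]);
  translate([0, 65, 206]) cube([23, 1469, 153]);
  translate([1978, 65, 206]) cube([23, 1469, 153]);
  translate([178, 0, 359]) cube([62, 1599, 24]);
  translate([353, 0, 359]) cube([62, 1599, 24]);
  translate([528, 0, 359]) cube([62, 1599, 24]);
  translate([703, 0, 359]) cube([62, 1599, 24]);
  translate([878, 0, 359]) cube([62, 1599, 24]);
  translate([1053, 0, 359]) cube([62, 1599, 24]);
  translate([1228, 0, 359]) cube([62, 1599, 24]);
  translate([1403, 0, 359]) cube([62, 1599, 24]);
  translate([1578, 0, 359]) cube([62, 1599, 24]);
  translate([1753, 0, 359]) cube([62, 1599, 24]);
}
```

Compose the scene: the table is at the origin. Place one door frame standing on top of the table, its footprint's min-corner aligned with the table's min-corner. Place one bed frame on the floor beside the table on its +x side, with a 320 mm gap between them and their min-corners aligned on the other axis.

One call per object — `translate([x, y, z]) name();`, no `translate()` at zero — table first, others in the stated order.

table();
translate([0, 0, 757]) door_frame();
translate([2080, 0, 0]) bed_frame();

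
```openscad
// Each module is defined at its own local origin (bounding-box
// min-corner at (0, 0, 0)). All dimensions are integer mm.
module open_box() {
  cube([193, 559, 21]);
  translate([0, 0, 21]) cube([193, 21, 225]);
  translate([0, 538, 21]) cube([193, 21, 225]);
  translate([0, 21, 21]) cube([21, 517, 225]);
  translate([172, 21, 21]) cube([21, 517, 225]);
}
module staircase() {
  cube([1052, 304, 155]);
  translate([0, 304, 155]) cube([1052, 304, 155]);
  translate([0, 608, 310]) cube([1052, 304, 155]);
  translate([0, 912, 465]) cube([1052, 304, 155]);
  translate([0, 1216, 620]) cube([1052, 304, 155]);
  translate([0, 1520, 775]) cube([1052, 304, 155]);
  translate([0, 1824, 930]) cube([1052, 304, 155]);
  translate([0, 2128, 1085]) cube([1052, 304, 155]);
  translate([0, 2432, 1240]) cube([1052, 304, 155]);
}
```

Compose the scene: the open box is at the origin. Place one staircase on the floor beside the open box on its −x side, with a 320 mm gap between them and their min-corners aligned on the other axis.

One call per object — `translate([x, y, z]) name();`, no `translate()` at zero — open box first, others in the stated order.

open_box();
translate([-1372, 0, 0]) staircase();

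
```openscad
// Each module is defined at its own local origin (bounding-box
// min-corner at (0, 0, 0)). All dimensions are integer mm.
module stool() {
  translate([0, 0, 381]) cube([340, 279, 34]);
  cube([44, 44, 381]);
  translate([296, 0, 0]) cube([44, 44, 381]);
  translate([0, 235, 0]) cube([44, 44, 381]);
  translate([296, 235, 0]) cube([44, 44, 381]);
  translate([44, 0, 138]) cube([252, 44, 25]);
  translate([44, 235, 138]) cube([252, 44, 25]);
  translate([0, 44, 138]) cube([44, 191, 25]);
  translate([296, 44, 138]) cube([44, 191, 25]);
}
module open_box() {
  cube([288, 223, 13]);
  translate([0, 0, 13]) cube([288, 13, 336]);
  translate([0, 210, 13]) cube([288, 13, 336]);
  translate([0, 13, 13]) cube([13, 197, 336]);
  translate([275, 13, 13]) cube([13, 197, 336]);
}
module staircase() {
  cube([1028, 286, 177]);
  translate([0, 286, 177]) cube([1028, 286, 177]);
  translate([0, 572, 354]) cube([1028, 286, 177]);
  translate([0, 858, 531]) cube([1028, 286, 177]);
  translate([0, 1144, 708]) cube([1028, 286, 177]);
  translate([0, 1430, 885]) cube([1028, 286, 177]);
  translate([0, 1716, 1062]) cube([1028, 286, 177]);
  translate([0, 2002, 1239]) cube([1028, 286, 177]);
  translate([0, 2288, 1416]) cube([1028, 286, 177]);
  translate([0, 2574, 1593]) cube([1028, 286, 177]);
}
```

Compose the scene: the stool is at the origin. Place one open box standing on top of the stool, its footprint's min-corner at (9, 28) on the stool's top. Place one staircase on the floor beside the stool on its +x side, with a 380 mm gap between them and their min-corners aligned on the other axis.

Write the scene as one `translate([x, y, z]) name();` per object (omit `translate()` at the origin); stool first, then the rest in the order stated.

stool();
translate([9, 28, 415]) open_box();
translate([720, 0, 0]) staircase();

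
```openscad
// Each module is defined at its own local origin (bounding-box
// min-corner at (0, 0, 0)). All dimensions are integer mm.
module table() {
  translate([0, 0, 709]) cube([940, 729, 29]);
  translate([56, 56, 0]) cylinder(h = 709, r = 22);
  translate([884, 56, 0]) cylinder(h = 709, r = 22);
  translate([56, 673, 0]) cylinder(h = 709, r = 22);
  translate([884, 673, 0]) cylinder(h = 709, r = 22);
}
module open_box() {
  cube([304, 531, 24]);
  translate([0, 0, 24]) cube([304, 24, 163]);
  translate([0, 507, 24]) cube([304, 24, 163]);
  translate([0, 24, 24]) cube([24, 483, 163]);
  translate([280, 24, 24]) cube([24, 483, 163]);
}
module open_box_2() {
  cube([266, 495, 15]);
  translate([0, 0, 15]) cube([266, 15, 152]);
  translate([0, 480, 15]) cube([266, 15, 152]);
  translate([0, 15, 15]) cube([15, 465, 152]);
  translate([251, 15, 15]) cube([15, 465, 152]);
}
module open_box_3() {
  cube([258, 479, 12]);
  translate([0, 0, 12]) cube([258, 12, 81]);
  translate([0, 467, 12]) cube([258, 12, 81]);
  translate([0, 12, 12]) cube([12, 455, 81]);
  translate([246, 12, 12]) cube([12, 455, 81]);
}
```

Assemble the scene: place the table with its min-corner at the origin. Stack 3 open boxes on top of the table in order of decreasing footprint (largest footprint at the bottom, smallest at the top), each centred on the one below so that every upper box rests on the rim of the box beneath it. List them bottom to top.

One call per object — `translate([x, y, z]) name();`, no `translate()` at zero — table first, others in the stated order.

table();
translate([318, 99, 738]) open_box();
translate([337, 117, 925]) open_box_2();
translate([341, 125, 1092]) open_box_3();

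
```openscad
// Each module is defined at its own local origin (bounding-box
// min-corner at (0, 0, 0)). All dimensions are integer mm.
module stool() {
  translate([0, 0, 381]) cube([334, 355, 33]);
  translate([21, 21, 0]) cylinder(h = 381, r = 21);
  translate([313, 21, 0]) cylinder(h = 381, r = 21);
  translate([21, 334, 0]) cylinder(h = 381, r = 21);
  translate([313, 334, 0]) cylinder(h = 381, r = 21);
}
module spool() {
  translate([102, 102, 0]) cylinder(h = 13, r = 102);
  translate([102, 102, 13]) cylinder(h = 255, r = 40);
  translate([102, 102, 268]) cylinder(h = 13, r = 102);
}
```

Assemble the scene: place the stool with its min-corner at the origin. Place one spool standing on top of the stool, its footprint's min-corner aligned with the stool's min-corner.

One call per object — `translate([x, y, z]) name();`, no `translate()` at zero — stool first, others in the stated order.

stool();
translate([0, 0, 414]) spool();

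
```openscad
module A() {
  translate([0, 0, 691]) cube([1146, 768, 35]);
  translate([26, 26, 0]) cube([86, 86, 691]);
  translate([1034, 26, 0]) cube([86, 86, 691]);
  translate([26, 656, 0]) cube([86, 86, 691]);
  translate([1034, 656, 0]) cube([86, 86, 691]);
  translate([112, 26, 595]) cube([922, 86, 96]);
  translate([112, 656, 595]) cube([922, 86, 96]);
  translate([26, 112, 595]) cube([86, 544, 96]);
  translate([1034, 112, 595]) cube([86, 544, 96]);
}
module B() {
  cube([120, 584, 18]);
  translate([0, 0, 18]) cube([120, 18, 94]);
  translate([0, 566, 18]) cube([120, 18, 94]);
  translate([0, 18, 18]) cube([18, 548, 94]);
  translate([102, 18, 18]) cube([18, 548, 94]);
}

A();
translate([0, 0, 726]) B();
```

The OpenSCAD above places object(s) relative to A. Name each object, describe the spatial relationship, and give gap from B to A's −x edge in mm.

A is a table. B is an open box. The open box is on top of the table. The gap from the open box to the table's −x edge is 0 mm.

The open box's min-x is at 0; the table's min-x is 0; gap = 0 mm.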